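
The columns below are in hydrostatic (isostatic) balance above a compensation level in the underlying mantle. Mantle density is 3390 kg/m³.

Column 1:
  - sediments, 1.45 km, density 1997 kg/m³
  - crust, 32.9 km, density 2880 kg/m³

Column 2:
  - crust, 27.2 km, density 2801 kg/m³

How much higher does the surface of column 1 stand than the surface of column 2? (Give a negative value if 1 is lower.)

0.819 km

For any compensation level in the mantle, the mantle terms cancel and isostasy reduces to e = (Σt_1 − Σt_2) − (Σ(ρt)_1 − Σ(ρt)_2) / ρ_m.
Σt_1 = 34.35 km; Σt_2 = 27.2 km; Σ(ρt)_1 = 97647.65; Σ(ρt)_2 = 76187.2 (in km·kg/m³).
e = (34.35 − 27.2) − (97647.65 − 76187.2) / 3390 = 0.819 km.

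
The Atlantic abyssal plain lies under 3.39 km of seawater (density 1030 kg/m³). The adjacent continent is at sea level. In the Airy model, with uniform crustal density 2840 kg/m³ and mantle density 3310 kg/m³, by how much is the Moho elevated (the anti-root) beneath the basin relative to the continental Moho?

In Airy isostatic equilibrium: replacing crust with seawater at the top is compensated by replacing crust with mantle at the base: d (ρ_c − ρ_w) = a (ρ_m − ρ_c).
a = d (ρ_c − ρ_w)/(ρ_m − ρ_c) = 3.39 km × 1810/470 = 13.1 km.

13.1 km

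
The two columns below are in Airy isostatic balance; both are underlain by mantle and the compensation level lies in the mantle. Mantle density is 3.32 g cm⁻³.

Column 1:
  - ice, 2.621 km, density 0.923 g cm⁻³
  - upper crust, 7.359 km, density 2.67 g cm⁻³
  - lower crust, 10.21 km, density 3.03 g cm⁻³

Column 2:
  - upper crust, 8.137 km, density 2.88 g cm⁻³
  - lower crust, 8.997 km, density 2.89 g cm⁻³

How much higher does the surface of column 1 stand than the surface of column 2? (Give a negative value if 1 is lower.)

1.98 km

For any compensation level in the mantle, the mantle terms cancel and isostasy reduces to e = (Σt_1 − Σt_2) − (Σ(ρt)_1 − Σ(ρt)_2) / ρ_m.
Σt_1 = 20.19 km; Σt_2 = 17.134 km; Σ(ρt)_1 = 53.004013; Σ(ρt)_2 = 49.43589 (in km·g cm⁻³).
e = (20.19 − 17.134) − (53.004013 − 49.43589) / 3.32 = 1.98 km.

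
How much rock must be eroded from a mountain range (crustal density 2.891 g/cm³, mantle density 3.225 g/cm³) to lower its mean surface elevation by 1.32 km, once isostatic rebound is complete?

Net drop Δ = e − u = e − e ρ_c/ρ_m = e (ρ_m − ρ_c)/ρ_m.
e = Δ ρ_m/(ρ_m − ρ_c) = 1.32 km × 3.225/0.334 = 12.7 km.

12.7 km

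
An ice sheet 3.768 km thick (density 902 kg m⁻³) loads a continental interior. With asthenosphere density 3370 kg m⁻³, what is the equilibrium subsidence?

For local isostatic compensation: the ice load ρ_ice t is balanced by mantle displaced below, ρ_m s.
s = t ρ_ice / ρ_m = 3.768 km × 902/3370 = 1.01 km.

1.01 km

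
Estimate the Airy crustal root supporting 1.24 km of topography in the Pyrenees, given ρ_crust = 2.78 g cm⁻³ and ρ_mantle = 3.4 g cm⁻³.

By Archimedes' principle applied to the lithosphere: the weight of the topography is balanced by the buoyancy of the root, ρ_c h = (ρ_m − ρ_c) r.
r = h · ρ_c / (ρ_m − ρ_c) = 1.24 km × 2.78 / (3.4 − 2.78) = 5.56 km.

5.56 km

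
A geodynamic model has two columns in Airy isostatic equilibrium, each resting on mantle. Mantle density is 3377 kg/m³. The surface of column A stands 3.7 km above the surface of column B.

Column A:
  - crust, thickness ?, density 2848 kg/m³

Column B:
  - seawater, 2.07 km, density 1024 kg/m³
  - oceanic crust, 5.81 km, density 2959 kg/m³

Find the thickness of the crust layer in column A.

37.4 km

Take the compensation level at the base of the deeper column (depth z_c below the surface of column A) and equate Σ ρ_i t_i down to z_c; mantle fills any gap and the z_c terms cancel.
Column A: x×2848 + (z_c − 0 − x)×3377
Column B: 3.7×0 + 2.07×1024 + 5.81×2959 + (z_c − 3.7 − 7.88)×3377
The z_c×3377 term appears on both sides and cancels. Collect the known terms of each column as K = Σ(ρt)_known − 3377 × (depth of known layers): K_A = 0 − 3377×0 = 0; K_B = 19311.47 − 3377×(3.7 + 7.88) = −19794.19.
Balance: K_A − x×(3377 − 2848) = K_B, so x = (K_A − K_B)/(3377 − 2848) = 19794.2/529 = 37.4 km.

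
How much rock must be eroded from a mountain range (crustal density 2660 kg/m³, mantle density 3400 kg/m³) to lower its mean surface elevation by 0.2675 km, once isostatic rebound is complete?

Net drop Δ = e − u = e − e ρ_c/ρ_m = e (ρ_m − ρ_c)/ρ_m.
e = Δ ρ_m/(ρ_m − ρ_c) = 0.2675 km × 3400/740 = 1.23 km.

1.23 km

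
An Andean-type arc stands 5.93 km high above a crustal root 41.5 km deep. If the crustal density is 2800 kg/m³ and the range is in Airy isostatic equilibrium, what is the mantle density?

3200 kg/m³

Airy balance: ρ_c h = (ρ_m − ρ_c) r → ρ_m = ρ_c (1 + h/r).
ρ_m = 2800 × (1 + 5.93 km/41.5 km) = 3200 kg/m³.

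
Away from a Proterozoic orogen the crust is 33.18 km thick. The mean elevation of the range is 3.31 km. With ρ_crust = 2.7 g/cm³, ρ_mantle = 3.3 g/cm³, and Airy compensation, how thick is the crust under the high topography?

51.4 km

Root depth r = h ρ_c / (ρ_m − ρ_c) = 3.31 km × 2.7 / 0.6 = 14.89 km.
Total thickness = T + h + r = 33.18 km + 3.31 km + 14.89 km = 51.4 km.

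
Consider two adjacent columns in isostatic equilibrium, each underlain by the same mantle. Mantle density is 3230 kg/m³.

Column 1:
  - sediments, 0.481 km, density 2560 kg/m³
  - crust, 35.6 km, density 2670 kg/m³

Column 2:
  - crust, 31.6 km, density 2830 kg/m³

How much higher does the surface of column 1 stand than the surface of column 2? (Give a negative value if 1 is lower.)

For any compensation level in the mantle, the mantle terms cancel and isostasy reduces to e = (Σt_1 − Σt_2) − (Σ(ρt)_1 − Σ(ρt)_2) / ρ_m.
Σt_1 = 36.081 km; Σt_2 = 31.6 km; Σ(ρt)_1 = 96283.36; Σ(ρt)_2 = 89428 (in km·kg/m³).
e = (36.081 − 31.6) − (96283.36 − 89428) / 3230 = 2.36 km.

2.36 km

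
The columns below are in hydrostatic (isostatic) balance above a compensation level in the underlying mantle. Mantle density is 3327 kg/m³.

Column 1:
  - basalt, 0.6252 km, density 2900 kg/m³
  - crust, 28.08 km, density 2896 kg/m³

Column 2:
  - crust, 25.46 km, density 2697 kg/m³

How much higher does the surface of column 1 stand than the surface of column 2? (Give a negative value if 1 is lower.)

For any compensation level in the mantle, the mantle terms cancel and isostasy reduces to e = (Σt_1 − Σt_2) − (Σ(ρt)_1 − Σ(ρt)_2) / ρ_m.
Σt_1 = 28.7052 km; Σt_2 = 25.46 km; Σ(ρt)_1 = 83132.76; Σ(ρt)_2 = 68665.62 (in km·kg/m³).
e = (28.7052 − 25.46) − (83132.76 − 68665.62) / 3327 = −1.1 km.

−1.1 km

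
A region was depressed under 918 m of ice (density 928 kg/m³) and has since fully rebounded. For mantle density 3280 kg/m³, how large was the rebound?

260 m

Removing the load lets mantle flow back in; uplift u satisfies ρ_ice t = ρ_m u.
u = t ρ_ice/ρ_m = 918 m × 928/3280 = 260 m.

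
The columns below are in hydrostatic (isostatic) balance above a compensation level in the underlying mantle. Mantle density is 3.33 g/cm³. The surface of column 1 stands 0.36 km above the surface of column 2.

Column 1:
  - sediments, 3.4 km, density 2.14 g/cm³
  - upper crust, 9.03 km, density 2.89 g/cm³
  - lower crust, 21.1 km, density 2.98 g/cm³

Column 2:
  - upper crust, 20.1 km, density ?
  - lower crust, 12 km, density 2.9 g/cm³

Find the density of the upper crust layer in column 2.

Take the compensation level at the base of the deeper column (depth z_c below the surface of column 1) and equate Σ ρ_i t_i down to z_c; mantle fills any gap and the z_c terms cancel.
Column 1: 3.4×2.14 + 9.03×2.89 + 21.1×2.98 + (z_c − 33.53)×3.33
Column 2: 0.36×0 + 20.1×ρ + 12×2.9 + (z_c − 0.36 − 32.1)×3.33
The z_c×3.33 term appears on both sides and cancels. Collect the known terms of each column as K = Σ(ρt)_known − 3.33 × (depth of known layers): K_1 = 96.2507 − 3.33×33.53 = −15.4042; K_2 = 34.8 − 3.33×(0.36 + 32.1) = −73.2918.
Balance: K_1 = K_2 + 20.1×ρ, so ρ = (K_1 − K_2)/20.1 = 57.8876/20.1 = 2.88 g/cm³.

2.88 g/cm³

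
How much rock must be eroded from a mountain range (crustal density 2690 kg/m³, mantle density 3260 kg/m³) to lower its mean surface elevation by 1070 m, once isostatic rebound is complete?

6120 m

Net drop Δ = e − u = e − e ρ_c/ρ_m = e (ρ_m − ρ_c)/ρ_m.
e = Δ ρ_m/(ρ_m − ρ_c) = 1070 m × 3260/570 = 6120 m.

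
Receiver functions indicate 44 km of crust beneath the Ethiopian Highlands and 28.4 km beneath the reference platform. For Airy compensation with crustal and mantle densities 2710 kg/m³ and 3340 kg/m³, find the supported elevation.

2.94 km

Excess crust Δ = 44 km − 28.4 km = 15.6 km, split between elevation h and root r with h + r = Δ.
Airy balance ρ_c h = (ρ_m − ρ_c) r gives r = h ρ_c/(ρ_m − ρ_c), so h (1 + ρ_c/(ρ_m − ρ_c)) = Δ, i.e. h = Δ (ρ_m − ρ_c)/ρ_m.
h = 15.6 km × 630/3340 = 2.94 km.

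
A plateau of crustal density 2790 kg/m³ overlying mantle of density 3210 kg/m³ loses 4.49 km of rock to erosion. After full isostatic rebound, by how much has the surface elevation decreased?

Rebound u = e ρ_c/ρ_m = 4.49 km × 2790/3210 = 3.903 km.
Net surface drop = e − u = 4.49 km − 3.903 km = e (ρ_m − ρ_c)/ρ_m = 0.587 km.

0.587 km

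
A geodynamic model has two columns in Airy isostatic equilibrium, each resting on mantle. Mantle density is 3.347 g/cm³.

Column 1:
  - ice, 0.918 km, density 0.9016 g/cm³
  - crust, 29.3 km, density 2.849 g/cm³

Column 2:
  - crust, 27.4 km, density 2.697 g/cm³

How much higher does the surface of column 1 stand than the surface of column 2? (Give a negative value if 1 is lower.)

For any compensation level in the mantle, the mantle terms cancel and isostasy reduces to e = (Σt_1 − Σt_2) − (Σ(ρt)_1 − Σ(ρt)_2) / ρ_m.
Σt_1 = 30.218 km; Σt_2 = 27.4 km; Σ(ρt)_1 = 84.3033688; Σ(ρt)_2 = 73.8978 (in km·g/cm³).
e = (30.218 − 27.4) − (84.3033688 − 73.8978) / 3.347 = −0.291 km.

−0.291 km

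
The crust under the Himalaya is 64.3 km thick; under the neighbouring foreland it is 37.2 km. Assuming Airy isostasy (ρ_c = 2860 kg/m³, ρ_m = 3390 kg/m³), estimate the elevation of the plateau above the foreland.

4.24 km

Excess crust Δ = 64.3 km − 37.2 km = 27.1 km, split between elevation h and root r with h + r = Δ.
Airy balance ρ_c h = (ρ_m − ρ_c) r gives r = h ρ_c/(ρ_m − ρ_c), so h (1 + ρ_c/(ρ_m − ρ_c)) = Δ, i.e. h = Δ (ρ_m − ρ_c)/ρ_m.
h = 27.1 km × 530/3390 = 4.24 km.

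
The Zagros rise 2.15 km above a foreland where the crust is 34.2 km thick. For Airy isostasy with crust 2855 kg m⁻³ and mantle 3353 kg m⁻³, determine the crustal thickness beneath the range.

Root depth r = h ρ_c / (ρ_m − ρ_c) = 2.15 km × 2855 / 498 = 12.33 km.
Total thickness = T + h + r = 34.2 km + 2.15 km + 12.33 km = 48.7 km.

48.7 km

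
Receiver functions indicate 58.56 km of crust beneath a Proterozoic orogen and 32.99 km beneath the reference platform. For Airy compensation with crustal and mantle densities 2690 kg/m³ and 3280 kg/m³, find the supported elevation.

4.6 km

Excess crust Δ = 58.56 km − 32.99 km = 25.57 km, split between elevation h and root r with h + r = Δ.
Airy balance ρ_c h = (ρ_m − ρ_c) r gives r = h ρ_c/(ρ_m − ρ_c), so h (1 + ρ_c/(ρ_m − ρ_c)) = Δ, i.e. h = Δ (ρ_m − ρ_c)/ρ_m.
h = 25.57 km × 590/3280 = 4.6 km.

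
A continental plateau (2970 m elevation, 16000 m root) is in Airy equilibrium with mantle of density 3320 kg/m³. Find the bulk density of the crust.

ρ_c h = (ρ_m − ρ_c) r → ρ_c (h + r) = ρ_m r → ρ_c = ρ_m r / (h + r).
ρ_c = 3320 × 16000 m / (2970 m + 16000 m) = 2800 kg/m³.

2800 kg/m³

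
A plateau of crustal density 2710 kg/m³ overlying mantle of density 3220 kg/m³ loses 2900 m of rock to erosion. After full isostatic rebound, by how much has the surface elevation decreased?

Rebound u = e ρ_c/ρ_m = 2900 m × 2710/3220 = 2441 m.
Net surface drop = e − u = 2900 m − 2441 m = e (ρ_m − ρ_c)/ρ_m = 459 m.

459 m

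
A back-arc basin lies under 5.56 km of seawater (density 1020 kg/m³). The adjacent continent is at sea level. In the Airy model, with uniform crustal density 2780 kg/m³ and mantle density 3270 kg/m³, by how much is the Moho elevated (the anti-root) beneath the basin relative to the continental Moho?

Isostatic balance requires: replacing crust with seawater at the top is compensated by replacing crust with mantle at the base: d (ρ_c − ρ_w) = a (ρ_m − ρ_c).
a = d (ρ_c − ρ_w)/(ρ_m − ρ_c) = 5.56 km × 1760/490 = 20 km.

20 km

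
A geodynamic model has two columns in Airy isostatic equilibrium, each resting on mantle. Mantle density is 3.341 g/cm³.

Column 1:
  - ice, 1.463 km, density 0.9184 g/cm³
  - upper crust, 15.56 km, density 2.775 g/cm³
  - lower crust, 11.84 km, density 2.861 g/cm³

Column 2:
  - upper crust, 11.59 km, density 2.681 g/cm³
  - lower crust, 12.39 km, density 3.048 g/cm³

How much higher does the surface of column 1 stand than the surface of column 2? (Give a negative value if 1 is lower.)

For any compensation level in the mantle, the mantle terms cancel and isostasy reduces to e = (Σt_1 − Σt_2) − (Σ(ρt)_1 − Σ(ρt)_2) / ρ_m.
Σt_1 = 28.863 km; Σt_2 = 23.98 km; Σ(ρt)_1 = 78.3968592; Σ(ρt)_2 = 68.83751 (in km·g/cm³).
e = (28.863 − 23.98) − (78.3968592 − 68.83751) / 3.341 = 2.02 km.

2.02 km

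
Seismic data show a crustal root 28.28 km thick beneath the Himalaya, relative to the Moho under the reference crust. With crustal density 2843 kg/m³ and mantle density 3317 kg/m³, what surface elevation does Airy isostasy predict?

4.71 km

By Archimedes' principle applied to the lithosphere: ρ_c h = (ρ_m − ρ_c) r.
h = r (ρ_m − ρ_c) / ρ_c = 28.28 km × (3317 − 2843) / 2843 = 4.71 km.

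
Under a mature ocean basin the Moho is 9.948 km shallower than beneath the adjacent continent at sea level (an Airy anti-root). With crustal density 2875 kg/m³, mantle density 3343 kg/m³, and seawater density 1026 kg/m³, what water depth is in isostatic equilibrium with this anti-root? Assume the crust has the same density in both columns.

Replacing a thickness d of crust by seawater at the top must be balanced by replacing crust with mantle at the base: d (ρ_c − ρ_w) = a (ρ_m − ρ_c).
d = a (ρ_m − ρ_c)/(ρ_c − ρ_w) = 9.948 km × 468/1849 = 2.52 km.

2.52 km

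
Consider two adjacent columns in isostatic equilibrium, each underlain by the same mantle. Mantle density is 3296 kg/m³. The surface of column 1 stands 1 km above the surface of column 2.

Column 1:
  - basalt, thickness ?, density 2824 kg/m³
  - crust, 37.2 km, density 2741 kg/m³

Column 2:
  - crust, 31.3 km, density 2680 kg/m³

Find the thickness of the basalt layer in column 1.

Take the compensation level at the base of the deeper column (depth z_c below the surface of column 1) and equate Σ ρ_i t_i down to z_c; mantle fills any gap and the z_c terms cancel.
Column 1: x×2824 + 37.2×2741 + (z_c − 37.2 − x)×3296
Column 2: 1×0 + 31.3×2680 + (z_c − 1 − 31.3)×3296
The z_c×3296 term appears on both sides and cancels. Collect the known terms of each column as K = Σ(ρt)_known − 3296 × (depth of known layers): K_1 = 101965.2 − 3296×37.2 = −20646; K_2 = 83884 − 3296×(1 + 31.3) = −22576.8.
Balance: K_1 − x×(3296 − 2824) = K_2, so x = (K_1 − K_2)/(3296 − 2824) = 1930.8/472 = 4.09 km.

4.09 km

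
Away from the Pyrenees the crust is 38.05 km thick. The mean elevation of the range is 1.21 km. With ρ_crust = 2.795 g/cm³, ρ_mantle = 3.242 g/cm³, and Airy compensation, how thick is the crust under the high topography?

Root depth r = h ρ_c / (ρ_m − ρ_c) = 1.21 km × 2.795 / 0.447 = 7.566 km.
Total thickness = T + h + r = 38.05 km + 1.21 km + 7.566 km = 46.8 km.

46.8 km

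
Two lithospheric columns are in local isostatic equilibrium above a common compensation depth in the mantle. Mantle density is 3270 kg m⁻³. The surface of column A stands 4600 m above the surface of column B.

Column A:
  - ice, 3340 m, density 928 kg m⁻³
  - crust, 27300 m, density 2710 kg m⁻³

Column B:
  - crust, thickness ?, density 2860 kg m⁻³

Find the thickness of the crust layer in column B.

Take the compensation level at the base of the deeper column (depth z_c below the surface of column A) and equate Σ ρ_i t_i down to z_c; mantle fills any gap and the z_c terms cancel.
Column A: 3340×928 + 27300×2710 + (z_c − 30640)×3270
Column B: 4600×0 + x×2860 + (z_c − 4600 − 0 − x)×3270
The z_c×3270 term appears on both sides and cancels. Collect the known terms of each column as K = Σ(ρt)_known − 3270 × (depth of known layers): K_A = 77082520 − 3270×30640 = −23110280; K_B = 0 − 3270×(4600 + 0) = −15042000.
Balance: K_A = K_B − x×(3270 − 2860), so x = (K_B − K_A)/(3270 − 2860) = 8068280/410 = 19700 m.

19700 m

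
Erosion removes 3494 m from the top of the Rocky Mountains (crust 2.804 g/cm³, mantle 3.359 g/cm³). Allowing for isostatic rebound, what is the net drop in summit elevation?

577 m

Rebound u = e ρ_c/ρ_m = 3494 m × 2.804/3.359 = 2917 m.
Net surface drop = e − u = 3494 m − 2917 m = e (ρ_m − ρ_c)/ρ_m = 577 m.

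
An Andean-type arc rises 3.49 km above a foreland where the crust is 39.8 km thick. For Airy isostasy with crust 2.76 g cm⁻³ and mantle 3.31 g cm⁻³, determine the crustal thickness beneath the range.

Root depth r = h ρ_c / (ρ_m − ρ_c) = 3.49 km × 2.76 / 0.55 = 17.51 km.
Total thickness = T + h + r = 39.8 km + 3.49 km + 17.51 km = 60.8 km.

60.8 km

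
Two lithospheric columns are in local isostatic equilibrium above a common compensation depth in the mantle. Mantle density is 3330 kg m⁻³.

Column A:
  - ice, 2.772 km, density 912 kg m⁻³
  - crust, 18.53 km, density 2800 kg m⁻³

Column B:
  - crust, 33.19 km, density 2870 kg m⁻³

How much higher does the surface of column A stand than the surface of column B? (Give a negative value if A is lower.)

For any compensation level in the mantle, the mantle terms cancel and isostasy reduces to e = (Σt_A − Σt_B) − (Σ(ρt)_A − Σ(ρt)_B) / ρ_m.
Σt_A = 21.302 km; Σt_B = 33.19 km; Σ(ρt)_A = 54412.064; Σ(ρt)_B = 95255.3 (in km·kg m⁻³).
e = (21.302 − 33.19) − (54412.064 − 95255.3) / 3330 = 0.377 km.

0.377 km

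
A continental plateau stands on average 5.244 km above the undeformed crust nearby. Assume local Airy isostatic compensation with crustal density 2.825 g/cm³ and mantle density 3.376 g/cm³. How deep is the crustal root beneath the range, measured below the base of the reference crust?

In Airy isostatic equilibrium: the weight of the topography is balanced by the buoyancy of the root, ρ_c h = (ρ_m − ρ_c) r.
r = h · ρ_c / (ρ_m − ρ_c) = 5.244 km × 2.825 / (3.376 − 2.825) = 26.9 km.

26.9 km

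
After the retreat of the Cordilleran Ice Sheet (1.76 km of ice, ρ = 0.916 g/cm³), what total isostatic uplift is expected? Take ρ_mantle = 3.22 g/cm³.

Removing the load lets mantle flow back in; uplift u satisfies ρ_ice t = ρ_m u.
u = t ρ_ice/ρ_m = 1.76 km × 0.916/3.22 = 0.501 km.

0.501 km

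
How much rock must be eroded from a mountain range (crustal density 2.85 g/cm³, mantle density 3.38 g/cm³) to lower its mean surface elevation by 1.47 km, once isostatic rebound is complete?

9.37 km

Net drop Δ = e − u = e − e ρ_c/ρ_m = e (ρ_m − ρ_c)/ρ_m.
e = Δ ρ_m/(ρ_m − ρ_c) = 1.47 km × 3.38/0.53 = 9.37 km.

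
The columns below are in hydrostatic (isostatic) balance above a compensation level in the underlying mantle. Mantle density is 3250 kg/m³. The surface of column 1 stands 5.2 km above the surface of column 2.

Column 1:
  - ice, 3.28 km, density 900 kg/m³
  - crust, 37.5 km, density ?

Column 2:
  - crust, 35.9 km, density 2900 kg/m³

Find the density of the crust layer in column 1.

Take the compensation level at the base of the deeper column (depth z_c below the surface of column 1) and equate Σ ρ_i t_i down to z_c; mantle fills any gap and the z_c terms cancel.
Column 1: 3.28×900 + 37.5×ρ + (z_c − 40.78)×3250
Column 2: 5.2×0 + 35.9×2900 + (z_c − 5.2 − 35.9)×3250
The z_c×3250 term appears on both sides and cancels. Collect the known terms of each column as K = Σ(ρt)_known − 3250 × (depth of known layers): K_1 = 2952 − 3250×40.78 = −129583; K_2 = 104110 − 3250×(5.2 + 35.9) = −29465.
Balance: K_1 + 37.5×ρ = K_2, so ρ = (K_2 − K_1)/37.5 = 100118/37.5 = 2670 kg/m³.

2670 kg/m³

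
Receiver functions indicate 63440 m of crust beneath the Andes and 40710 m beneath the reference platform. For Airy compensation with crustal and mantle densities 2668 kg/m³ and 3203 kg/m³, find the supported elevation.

3800 m

Excess crust Δ = 63440 m − 40710 m = 22730 m, split between elevation h and root r with h + r = Δ.
Airy balance ρ_c h = (ρ_m − ρ_c) r gives r = h ρ_c/(ρ_m − ρ_c), so h (1 + ρ_c/(ρ_m − ρ_c)) = Δ, i.e. h = Δ (ρ_m − ρ_c)/ρ_m.
h = 22730 m × 535/3203 = 3800 m.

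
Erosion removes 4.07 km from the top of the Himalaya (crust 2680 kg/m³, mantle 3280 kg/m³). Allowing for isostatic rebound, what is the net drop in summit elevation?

0.745 km

Rebound u = e ρ_c/ρ_m = 4.07 km × 2680/3280 = 3.325 km.
Net surface drop = e − u = 4.07 km − 3.325 km = e (ρ_m − ρ_c)/ρ_m = 0.745 km.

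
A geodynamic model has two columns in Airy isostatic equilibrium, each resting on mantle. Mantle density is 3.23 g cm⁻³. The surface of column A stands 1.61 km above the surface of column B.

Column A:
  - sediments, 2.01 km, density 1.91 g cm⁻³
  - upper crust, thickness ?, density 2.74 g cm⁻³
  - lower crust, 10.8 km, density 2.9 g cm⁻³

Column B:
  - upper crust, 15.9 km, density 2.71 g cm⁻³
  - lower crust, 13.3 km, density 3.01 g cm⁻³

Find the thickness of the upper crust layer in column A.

20.8 km

Take the compensation level at the base of the deeper column (depth z_c below the surface of column A) and equate Σ ρ_i t_i down to z_c; mantle fills any gap and the z_c terms cancel.
Column A: 2.01×1.91 + x×2.74 + 10.8×2.9 + (z_c − 12.81 − x)×3.23
Column B: 1.61×0 + 15.9×2.71 + 13.3×3.01 + (z_c − 1.61 − 29.2)×3.23
The z_c×3.23 term appears on both sides and cancels. Collect the known terms of each column as K = Σ(ρt)_known − 3.23 × (depth of known layers): K_A = 35.1591 − 3.23×12.81 = −6.2172; K_B = 83.122 − 3.23×(1.61 + 29.2) = −16.3943.
Balance: K_A − x×(3.23 − 2.74) = K_B, so x = (K_A − K_B)/(3.23 − 2.74) = 10.1771/0.49 = 20.8 km.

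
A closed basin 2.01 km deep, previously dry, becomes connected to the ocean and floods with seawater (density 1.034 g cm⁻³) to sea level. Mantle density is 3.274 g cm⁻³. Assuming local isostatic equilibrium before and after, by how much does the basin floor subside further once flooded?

After flooding the water column is d + s deep. Its weight must equal the weight of mantle displaced by the extra subsidence s: (d + s) ρ_w = s ρ_m.
s = d ρ_w / (ρ_m − ρ_w) = 2.01 km × 1.034/(3.274 − 1.034) = 0.928 km.

0.928 km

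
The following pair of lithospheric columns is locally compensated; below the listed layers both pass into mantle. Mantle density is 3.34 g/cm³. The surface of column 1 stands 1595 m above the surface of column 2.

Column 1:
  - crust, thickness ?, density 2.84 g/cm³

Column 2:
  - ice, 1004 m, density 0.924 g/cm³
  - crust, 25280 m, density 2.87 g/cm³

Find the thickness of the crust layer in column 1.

39300 m

Take the compensation level at the base of the deeper column (depth z_c below the surface of column 1) and equate Σ ρ_i t_i down to z_c; mantle fills any gap and the z_c terms cancel.
Column 1: x×2.84 + (z_c − 0 − x)×3.34
Column 2: 1595×0 + 1004×0.924 + 25280×2.87 + (z_c − 1595 − 26284)×3.34
The z_c×3.34 term appears on both sides and cancels. Collect the known terms of each column as K = Σ(ρt)_known − 3.34 × (depth of known layers): K_1 = 0 − 3.34×0 = 0; K_2 = 73481.296 − 3.34×(1595 + 26284) = −19634.564.
Balance: K_1 − x×(3.34 − 2.84) = K_2, so x = (K_1 − K_2)/(3.34 − 2.84) = 19634.6/0.5 = 39300 m.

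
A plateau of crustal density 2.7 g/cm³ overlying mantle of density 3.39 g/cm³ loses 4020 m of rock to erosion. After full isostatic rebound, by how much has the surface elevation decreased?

818 m

Rebound u = e ρ_c/ρ_m = 4020 m × 2.7/3.39 = 3202 m.
Net surface drop = e − u = 4020 m − 3202 m = e (ρ_m − ρ_c)/ρ_m = 818 m.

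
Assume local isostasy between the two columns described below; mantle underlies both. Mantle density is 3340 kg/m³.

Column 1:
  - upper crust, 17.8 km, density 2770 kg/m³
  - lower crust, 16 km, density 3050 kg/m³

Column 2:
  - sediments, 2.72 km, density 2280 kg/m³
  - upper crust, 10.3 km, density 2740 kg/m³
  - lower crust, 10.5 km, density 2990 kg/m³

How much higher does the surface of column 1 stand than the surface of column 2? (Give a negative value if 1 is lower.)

0.613 km

For any compensation level in the mantle, the mantle terms cancel and isostasy reduces to e = (Σt_1 − Σt_2) − (Σ(ρt)_1 − Σ(ρt)_2) / ρ_m.
Σt_1 = 33.8 km; Σt_2 = 23.52 km; Σ(ρt)_1 = 98106; Σ(ρt)_2 = 65818.6 (in km·kg/m³).
e = (33.8 − 23.52) − (98106 − 65818.6) / 3340 = 0.613 km.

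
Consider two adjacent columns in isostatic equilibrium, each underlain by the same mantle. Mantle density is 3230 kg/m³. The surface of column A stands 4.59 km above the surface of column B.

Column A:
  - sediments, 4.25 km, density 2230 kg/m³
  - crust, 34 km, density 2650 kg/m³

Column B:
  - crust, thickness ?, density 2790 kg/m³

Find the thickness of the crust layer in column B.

20.8 km

Take the compensation level at the base of the deeper column (depth z_c below the surface of column A) and equate Σ ρ_i t_i down to z_c; mantle fills any gap and the z_c terms cancel.
Column A: 4.25×2230 + 34×2650 + (z_c − 38.25)×3230
Column B: 4.59×0 + x×2790 + (z_c − 4.59 − 0 − x)×3230
The z_c×3230 term appears on both sides and cancels. Collect the known terms of each column as K = Σ(ρt)_known − 3230 × (depth of known layers): K_A = 99577.5 − 3230×38.25 = −23970; K_B = 0 − 3230×(4.59 + 0) = −14825.7.
Balance: K_A = K_B − x×(3230 − 2790), so x = (K_B − K_A)/(3230 − 2790) = 9144.3/440 = 20.8 km.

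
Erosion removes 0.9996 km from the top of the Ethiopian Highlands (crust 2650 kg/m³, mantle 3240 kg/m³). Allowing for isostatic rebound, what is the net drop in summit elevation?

Rebound u = e ρ_c/ρ_m = 0.9996 km × 2650/3240 = 0.8176 km.
Net surface drop = e − u = 0.9996 km − 0.8176 km = e (ρ_m − ρ_c)/ρ_m = 0.182 km.

0.182 km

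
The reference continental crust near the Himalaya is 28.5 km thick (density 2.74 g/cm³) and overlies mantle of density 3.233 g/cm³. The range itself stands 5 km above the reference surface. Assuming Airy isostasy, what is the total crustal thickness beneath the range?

Root depth r = h ρ_c / (ρ_m − ρ_c) = 5 km × 2.74 / 0.493 = 27.79 km.
Total thickness = T + h + r = 28.5 km + 5 km + 27.79 km = 61.3 km.

61.3 km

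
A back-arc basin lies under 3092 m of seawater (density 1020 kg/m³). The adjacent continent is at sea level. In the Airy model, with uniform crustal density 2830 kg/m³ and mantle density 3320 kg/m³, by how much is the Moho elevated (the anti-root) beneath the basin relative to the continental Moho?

By Archimedes' principle applied to the lithosphere: replacing crust with seawater at the top is compensated by replacing crust with mantle at the base: d (ρ_c − ρ_w) = a (ρ_m − ρ_c).
a = d (ρ_c − ρ_w)/(ρ_m − ρ_c) = 3092 m × 1810/490 = 11400 m.

11400 m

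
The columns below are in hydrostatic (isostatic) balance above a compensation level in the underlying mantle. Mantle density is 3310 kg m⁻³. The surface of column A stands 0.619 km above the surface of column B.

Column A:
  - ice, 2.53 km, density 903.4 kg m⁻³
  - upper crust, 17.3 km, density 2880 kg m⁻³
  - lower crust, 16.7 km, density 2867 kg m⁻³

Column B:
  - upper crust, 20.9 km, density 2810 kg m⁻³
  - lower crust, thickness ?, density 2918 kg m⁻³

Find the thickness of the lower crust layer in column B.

21.5 km

Take the compensation level at the base of the deeper column (depth z_c below the surface of column A) and equate Σ ρ_i t_i down to z_c; mantle fills any gap and the z_c terms cancel.
Column A: 2.53×903.4 + 17.3×2880 + 16.7×2867 + (z_c − 36.53)×3310
Column B: 0.619×0 + 20.9×2810 + x×2918 + (z_c − 0.619 − 20.9 − x)×3310
The z_c×3310 term appears on both sides and cancels. Collect the known terms of each column as K = Σ(ρt)_known − 3310 × (depth of known layers): K_A = 99988.502 − 3310×36.53 = −20925.798; K_B = 58729 − 3310×(0.619 + 20.9) = −12498.89.
Balance: K_A = K_B − x×(3310 − 2918), so x = (K_B − K_A)/(3310 − 2918) = 8426.91/392 = 21.5 km.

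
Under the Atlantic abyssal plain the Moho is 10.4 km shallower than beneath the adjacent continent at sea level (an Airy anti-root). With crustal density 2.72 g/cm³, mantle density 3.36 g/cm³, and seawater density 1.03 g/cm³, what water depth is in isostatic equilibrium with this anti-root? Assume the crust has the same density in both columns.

Replacing a thickness d of crust by seawater at the top must be balanced by replacing crust with mantle at the base: d (ρ_c − ρ_w) = a (ρ_m − ρ_c).
d = a (ρ_m − ρ_c)/(ρ_c − ρ_w) = 10.4 km × 0.64/1.69 = 3.94 km.

3.94 km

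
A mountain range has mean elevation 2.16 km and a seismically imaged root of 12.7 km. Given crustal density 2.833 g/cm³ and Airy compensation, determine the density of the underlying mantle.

3.31 g/cm³

Airy balance: ρ_c h = (ρ_m − ρ_c) r → ρ_m = ρ_c (1 + h/r).
ρ_m = 2.833 × (1 + 2.16 km/12.7 km) = 3.31 g/cm³.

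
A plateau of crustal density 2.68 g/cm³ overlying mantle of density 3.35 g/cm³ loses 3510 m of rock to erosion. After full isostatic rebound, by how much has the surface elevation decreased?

702 m

Rebound u = e ρ_c/ρ_m = 3510 m × 2.68/3.35 = 2808 m.
Net surface drop = e − u = 3510 m − 2808 m = e (ρ_m − ρ_c)/ρ_m = 702 m.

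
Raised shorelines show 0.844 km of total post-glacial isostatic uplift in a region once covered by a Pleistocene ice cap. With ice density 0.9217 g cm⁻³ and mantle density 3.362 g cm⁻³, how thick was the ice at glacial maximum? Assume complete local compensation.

u = t ρ_ice/ρ_m → t = u ρ_m/ρ_ice = 0.844 km × 3.362/0.9217 = 3.08 km.

3.08 km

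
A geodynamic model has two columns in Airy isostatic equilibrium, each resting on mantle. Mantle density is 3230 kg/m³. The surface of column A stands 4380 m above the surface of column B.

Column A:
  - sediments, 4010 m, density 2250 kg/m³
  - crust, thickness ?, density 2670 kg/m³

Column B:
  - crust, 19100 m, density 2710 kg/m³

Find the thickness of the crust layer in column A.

Take the compensation level at the base of the deeper column (depth z_c below the surface of column A) and equate Σ ρ_i t_i down to z_c; mantle fills any gap and the z_c terms cancel.
Column A: 4010×2250 + x×2670 + (z_c − 4010 − x)×3230
Column B: 4380×0 + 19100×2710 + (z_c − 4380 − 19100)×3230
The z_c×3230 term appears on both sides and cancels. Collect the known terms of each column as K = Σ(ρt)_known − 3230 × (depth of known layers): K_A = 9022500 − 3230×4010 = −3929800; K_B = 51761000 − 3230×(4380 + 19100) = −24079400.
Balance: K_A − x×(3230 − 2670) = K_B, so x = (K_A − K_B)/(3230 − 2670) = 20149600/560 = 36000 m.

36000 m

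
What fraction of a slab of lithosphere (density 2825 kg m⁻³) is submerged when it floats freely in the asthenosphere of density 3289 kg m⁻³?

Submerged fraction = ρ_obj/ρ_fluid = 2825/3289 = 0.859.

0.859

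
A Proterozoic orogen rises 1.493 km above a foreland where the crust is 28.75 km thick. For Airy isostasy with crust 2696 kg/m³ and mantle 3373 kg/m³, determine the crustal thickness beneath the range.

Root depth r = h ρ_c / (ρ_m − ρ_c) = 1.493 km × 2696 / 677 = 5.946 km.
Total thickness = T + h + r = 28.75 km + 1.493 km + 5.946 km = 36.2 km.

36.2 km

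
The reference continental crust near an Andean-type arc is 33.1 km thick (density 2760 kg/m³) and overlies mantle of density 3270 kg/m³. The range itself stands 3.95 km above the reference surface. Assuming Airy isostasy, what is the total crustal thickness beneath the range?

58.4 km

Root depth r = h ρ_c / (ρ_m − ρ_c) = 3.95 km × 2760 / 510 = 21.38 km.
Total thickness = T + h + r = 33.1 km + 3.95 km + 21.38 km = 58.4 km.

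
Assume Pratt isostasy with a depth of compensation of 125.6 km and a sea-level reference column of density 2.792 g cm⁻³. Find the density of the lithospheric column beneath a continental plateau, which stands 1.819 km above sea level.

Pratt balance: ρ_ref D = ρ (D + h).
ρ = ρ_ref D/(D + h) = 2.792 × 125.6 km/(125.6 km + 1.819 km) = 2.75 g cm⁻³.

2.75 g cm⁻³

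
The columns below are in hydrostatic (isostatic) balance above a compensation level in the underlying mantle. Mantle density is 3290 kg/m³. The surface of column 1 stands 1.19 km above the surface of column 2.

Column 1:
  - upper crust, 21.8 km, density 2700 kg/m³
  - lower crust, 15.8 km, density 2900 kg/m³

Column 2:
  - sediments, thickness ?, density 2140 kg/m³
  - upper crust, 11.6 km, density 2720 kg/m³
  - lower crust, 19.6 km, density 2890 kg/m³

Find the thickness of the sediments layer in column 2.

0.571 km

Take the compensation level at the base of the deeper column (depth z_c below the surface of column 1) and equate Σ ρ_i t_i down to z_c; mantle fills any gap and the z_c terms cancel.
Column 1: 21.8×2700 + 15.8×2900 + (z_c − 37.6)×3290
Column 2: 1.19×0 + x×2140 + 11.6×2720 + 19.6×2890 + (z_c − 1.19 − 31.2 − x)×3290
The z_c×3290 term appears on both sides and cancels. Collect the known terms of each column as K = Σ(ρt)_known − 3290 × (depth of known layers): K_1 = 104680 − 3290×37.6 = −19024; K_2 = 88196 − 3290×(1.19 + 31.2) = −18367.1.
Balance: K_1 = K_2 − x×(3290 − 2140), so x = (K_2 − K_1)/(3290 − 2140) = 656.9/1150 = 0.571 km.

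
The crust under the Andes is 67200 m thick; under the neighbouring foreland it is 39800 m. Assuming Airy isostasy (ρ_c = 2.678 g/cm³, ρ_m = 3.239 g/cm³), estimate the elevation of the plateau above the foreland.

Excess crust Δ = 67200 m − 39800 m = 27400 m, split between elevation h and root r with h + r = Δ.
Airy balance ρ_c h = (ρ_m − ρ_c) r gives r = h ρ_c/(ρ_m − ρ_c), so h (1 + ρ_c/(ρ_m − ρ_c)) = Δ, i.e. h = Δ (ρ_m − ρ_c)/ρ_m.
h = 27400 m × 0.561/3.239 = 4750 m.

4750 m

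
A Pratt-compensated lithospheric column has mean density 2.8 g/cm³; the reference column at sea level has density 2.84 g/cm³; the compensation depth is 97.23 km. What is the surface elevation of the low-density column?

ρ_ref D = ρ (D + h) → h = D (ρ_ref − ρ)/ρ.
h = 97.23 km × (2.84 − 2.8)/2.8 = 1.39 km.

1.39 km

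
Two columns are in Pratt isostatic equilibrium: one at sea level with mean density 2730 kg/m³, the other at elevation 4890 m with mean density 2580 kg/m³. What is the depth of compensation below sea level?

84100 m

ρ_ref D = ρ (D + h) → D (ρ_ref − ρ) = ρ h.
D = ρ h/(ρ_ref − ρ) = 2580 × 4890 m/(2730 − 2580) = 84100 m.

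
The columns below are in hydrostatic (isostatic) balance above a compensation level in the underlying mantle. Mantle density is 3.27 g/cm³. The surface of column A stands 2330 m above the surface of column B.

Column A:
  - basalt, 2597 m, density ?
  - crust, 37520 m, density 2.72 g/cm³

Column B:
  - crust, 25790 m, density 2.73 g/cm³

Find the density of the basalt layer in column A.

Take the compensation level at the base of the deeper column (depth z_c below the surface of column A) and equate Σ ρ_i t_i down to z_c; mantle fills any gap and the z_c terms cancel.
Column A: 2597×ρ + 37520×2.72 + (z_c − 40117)×3.27
Column B: 2330×0 + 25790×2.73 + (z_c − 2330 − 25790)×3.27
The z_c×3.27 term appears on both sides and cancels. Collect the known terms of each column as K = Σ(ρt)_known − 3.27 × (depth of known layers): K_A = 102054.4 − 3.27×40117 = −29128.19; K_B = 70406.7 − 3.27×(2330 + 25790) = −21545.7.
Balance: K_A + 2597×ρ = K_B, so ρ = (K_B − K_A)/2597 = 7582.49/2597 = 2.92 g/cm³.

2.92 g/cm³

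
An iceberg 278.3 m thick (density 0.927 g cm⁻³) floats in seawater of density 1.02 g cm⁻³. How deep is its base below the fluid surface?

253 m

Draft d = t ρ_obj/ρ_fluid = 278.3 m × 0.927/1.02 = 253 m.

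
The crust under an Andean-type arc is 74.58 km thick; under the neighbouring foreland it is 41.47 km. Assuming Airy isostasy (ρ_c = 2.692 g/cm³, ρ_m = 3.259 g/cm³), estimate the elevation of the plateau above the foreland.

Excess crust Δ = 74.58 km − 41.47 km = 33.11 km, split between elevation h and root r with h + r = Δ.
Airy balance ρ_c h = (ρ_m − ρ_c) r gives r = h ρ_c/(ρ_m − ρ_c), so h (1 + ρ_c/(ρ_m − ρ_c)) = Δ, i.e. h = Δ (ρ_m − ρ_c)/ρ_m.
h = 33.11 km × 0.567/3.259 = 5.76 km.

5.76 km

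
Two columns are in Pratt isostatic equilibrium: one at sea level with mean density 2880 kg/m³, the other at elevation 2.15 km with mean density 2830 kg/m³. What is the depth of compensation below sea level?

122 km

ρ_ref D = ρ (D + h) → D (ρ_ref − ρ) = ρ h.
D = ρ h/(ρ_ref − ρ) = 2830 × 2.15 km/(2880 − 2830) = 122 km.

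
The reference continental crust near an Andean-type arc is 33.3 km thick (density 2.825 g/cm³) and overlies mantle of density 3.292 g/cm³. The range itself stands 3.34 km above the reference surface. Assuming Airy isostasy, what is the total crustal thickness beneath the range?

56.8 km

Root depth r = h ρ_c / (ρ_m − ρ_c) = 3.34 km × 2.825 / 0.467 = 20.2 km.
Total thickness = T + h + r = 33.3 km + 3.34 km + 20.2 km = 56.8 km.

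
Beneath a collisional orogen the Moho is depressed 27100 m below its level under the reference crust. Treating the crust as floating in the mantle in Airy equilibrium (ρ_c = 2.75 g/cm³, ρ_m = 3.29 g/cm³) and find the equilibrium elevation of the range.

5320 m

Equating mass per unit area of the two columns: ρ_c h = (ρ_m − ρ_c) r.
h = r (ρ_m − ρ_c) / ρ_c = 27100 m × (3.29 − 2.75) / 2.75 = 5320 m.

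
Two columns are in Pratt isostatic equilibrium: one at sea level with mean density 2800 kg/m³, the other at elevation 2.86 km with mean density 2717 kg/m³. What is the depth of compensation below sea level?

93.6 km

ρ_ref D = ρ (D + h) → D (ρ_ref − ρ) = ρ h.
D = ρ h/(ρ_ref − ρ) = 2717 × 2.86 km/(2800 − 2717) = 93.6 km.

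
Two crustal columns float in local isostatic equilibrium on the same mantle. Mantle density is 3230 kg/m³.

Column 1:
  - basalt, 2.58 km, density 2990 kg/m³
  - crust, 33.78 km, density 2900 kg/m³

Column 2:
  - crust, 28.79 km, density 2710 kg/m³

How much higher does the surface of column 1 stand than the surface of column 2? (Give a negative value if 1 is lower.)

For any compensation level in the mantle, the mantle terms cancel and isostasy reduces to e = (Σt_1 − Σt_2) − (Σ(ρt)_1 − Σ(ρt)_2) / ρ_m.
Σt_1 = 36.36 km; Σt_2 = 28.79 km; Σ(ρt)_1 = 105676.2; Σ(ρt)_2 = 78020.9 (in km·kg/m³).
e = (36.36 − 28.79) − (105676.2 − 78020.9) / 3230 = −0.992 km.

−0.992 km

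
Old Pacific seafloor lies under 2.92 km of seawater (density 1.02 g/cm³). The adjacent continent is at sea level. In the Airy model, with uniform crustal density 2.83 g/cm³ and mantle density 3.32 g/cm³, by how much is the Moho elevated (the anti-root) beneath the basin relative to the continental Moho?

Balancing pressure at the compensation depth: replacing crust with seawater at the top is compensated by replacing crust with mantle at the base: d (ρ_c − ρ_w) = a (ρ_m − ρ_c).
a = d (ρ_c − ρ_w)/(ρ_m − ρ_c) = 2.92 km × 1.81/0.49 = 10.8 km.

10.8 km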